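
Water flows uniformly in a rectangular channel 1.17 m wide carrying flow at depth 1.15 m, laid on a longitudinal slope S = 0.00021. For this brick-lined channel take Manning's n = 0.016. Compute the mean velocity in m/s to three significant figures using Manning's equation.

0.482 m/s

A = b·y = 1.17 × 1.15 = 1.346 m²
P = b + 2y = 1.17 + 2×1.15 = 3.470 m
R = A/P = 1.346/3.470 = 0.3878 m
Q = (1/n)·A·R^(2/3)·S^(1/2) = (1/0.016) × 1.346 × 0.3878^(2/3) × 0.00021^(1/2) = 0.6480 m³/s
V = Q/A = 0.6480/1.346 = 0.4816 m/s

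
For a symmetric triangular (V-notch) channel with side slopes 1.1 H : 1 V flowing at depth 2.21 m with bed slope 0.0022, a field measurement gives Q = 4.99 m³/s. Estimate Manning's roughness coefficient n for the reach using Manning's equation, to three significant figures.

0.0442

A = z·y² = 1.1×2.21² = 5.373 m²
P = 2y√(1+z²) = 2×2.21×√(1+1.1²) = 6.571 m
R = A/P = 5.373/6.571 = 0.8176 m
n = (1/Q)·A·R^(2/3)·S^(1/2) = (1/4.99) × 5.373 × 0.8744 × 0.04690 = 0.04416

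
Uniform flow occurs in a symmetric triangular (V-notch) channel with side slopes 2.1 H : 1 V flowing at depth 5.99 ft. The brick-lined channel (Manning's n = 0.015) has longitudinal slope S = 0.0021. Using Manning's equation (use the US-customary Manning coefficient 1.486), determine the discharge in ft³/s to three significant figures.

664 ft³/s

A = z·y² = 2.1×5.99² = 75.35 ft²
P = 2y√(1+z²) = 2×5.99×√(1+2.1²) = 27.86 ft
R = A/P = 75.35/27.86 = 2.704 ft
Q = (1.486/n)·A·R^(2/3)·S^(1/2) = (1.486/0.015) × 75.35 × 2.704^(2/3) × 0.0021^(1/2) = 663.9 ft³/s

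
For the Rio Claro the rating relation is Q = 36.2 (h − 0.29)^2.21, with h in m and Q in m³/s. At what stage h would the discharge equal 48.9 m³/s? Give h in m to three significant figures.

h − h₀ = (Q/C)^(1/b) = (48.9/36.2)^(1/2.21) = 1.146 m
h = 0.29 + 1.146 = 1.436 m

1.44 m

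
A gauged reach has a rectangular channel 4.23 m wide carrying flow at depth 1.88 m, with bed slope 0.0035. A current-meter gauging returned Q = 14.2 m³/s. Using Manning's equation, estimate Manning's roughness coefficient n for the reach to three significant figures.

A = b·y = 4.23 × 1.88 = 7.952 m²
P = b + 2y = 4.23 + 2×1.88 = 7.990 m
R = A/P = 7.952/7.990 = 0.9953 m
n = (1/Q)·A·R^(2/3)·S^(1/2) = (1/14.2) × 7.952 × 0.9969 × 0.05916 = 0.03303

0.0330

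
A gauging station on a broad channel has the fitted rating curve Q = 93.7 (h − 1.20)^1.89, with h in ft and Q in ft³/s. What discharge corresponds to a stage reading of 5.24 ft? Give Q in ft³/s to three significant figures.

1310 ft³/s

Q = 93.7 × (5.24 − 1.20)^1.89 = 93.7 × 4.04^1.89 = 1312 ft³/s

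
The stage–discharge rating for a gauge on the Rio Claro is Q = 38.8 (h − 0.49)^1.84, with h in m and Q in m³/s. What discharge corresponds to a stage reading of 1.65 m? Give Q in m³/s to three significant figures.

Q = 38.8 × (1.65 − 0.49)^1.84 = 38.8 × 1.16^1.84 = 50.98 m³/s

51.0 m³/s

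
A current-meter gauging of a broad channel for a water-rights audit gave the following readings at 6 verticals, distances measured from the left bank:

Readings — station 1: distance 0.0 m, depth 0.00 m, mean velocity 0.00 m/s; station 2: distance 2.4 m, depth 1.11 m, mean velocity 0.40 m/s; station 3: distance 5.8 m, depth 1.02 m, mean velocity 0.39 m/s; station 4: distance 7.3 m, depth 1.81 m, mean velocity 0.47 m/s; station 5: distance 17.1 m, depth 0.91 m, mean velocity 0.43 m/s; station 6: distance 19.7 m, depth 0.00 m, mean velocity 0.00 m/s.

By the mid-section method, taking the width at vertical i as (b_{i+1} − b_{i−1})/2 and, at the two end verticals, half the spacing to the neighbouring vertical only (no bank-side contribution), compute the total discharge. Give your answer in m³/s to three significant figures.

w_2 = (5.8 − 0.0)/2 = 2.9 m; q_2 = 0.40 × 1.11 × 2.9 = 1.288 m³/s
w_3 = (7.3 − 2.4)/2 = 2.45 m; q_3 = 0.39 × 1.02 × 2.45 = 0.9746 m³/s
w_4 = (17.1 − 5.8)/2 = 5.65 m; q_4 = 0.47 × 1.81 × 5.65 = 4.806 m³/s
w_5 = (19.7 − 7.3)/2 = 6.2 m; q_5 = 0.43 × 0.91 × 6.2 = 2.426 m³/s
Stations 1, 6 contribute zero (depth or velocity is 0).
Q = Σ qᵢ = 9.495 m³/s

9.49 m³/s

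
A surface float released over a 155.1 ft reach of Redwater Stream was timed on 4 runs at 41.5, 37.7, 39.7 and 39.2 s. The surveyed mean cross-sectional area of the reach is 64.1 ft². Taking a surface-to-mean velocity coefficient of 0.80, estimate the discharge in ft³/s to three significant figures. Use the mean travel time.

t̄ = (41.5 + 37.7 + 39.7 + 39.2) / 4 = 39.525 s
v_surface = L / t̄ = 155.1 / 39.525 = 3.924 ft/s
v_mean = 0.80 × 3.924 = 3.139 ft/s
Q = A × v_mean = 64.1 × 3.139 = 201.2 ft³/s

201 ft³/s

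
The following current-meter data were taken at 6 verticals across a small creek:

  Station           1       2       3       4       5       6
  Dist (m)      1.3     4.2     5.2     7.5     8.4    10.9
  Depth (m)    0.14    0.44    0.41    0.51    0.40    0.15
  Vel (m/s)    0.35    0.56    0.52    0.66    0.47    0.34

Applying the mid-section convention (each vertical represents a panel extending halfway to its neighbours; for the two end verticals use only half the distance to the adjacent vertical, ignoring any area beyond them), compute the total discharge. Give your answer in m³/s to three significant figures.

w_1 = (4.2 − 1.3)/2 = 1.45 m; q_1 = 0.35 × 0.14 × 1.45 = 0.07105 m³/s
w_2 = (5.2 − 1.3)/2 = 1.95 m; q_2 = 0.56 × 0.44 × 1.95 = 0.4805 m³/s
w_3 = (7.5 − 4.2)/2 = 1.65 m; q_3 = 0.52 × 0.41 × 1.65 = 0.3518 m³/s
w_4 = (8.4 − 5.2)/2 = 1.6 m; q_4 = 0.66 × 0.51 × 1.6 = 0.5386 m³/s
w_5 = (10.9 − 7.5)/2 = 1.7 m; q_5 = 0.47 × 0.40 × 1.7 = 0.3196 m³/s
w_6 = (10.9 − 8.4)/2 = 1.25 m; q_6 = 0.34 × 0.15 × 1.25 = 0.06375 m³/s
Q = Σ qᵢ = 1.825 m³/s

1.83 m³/s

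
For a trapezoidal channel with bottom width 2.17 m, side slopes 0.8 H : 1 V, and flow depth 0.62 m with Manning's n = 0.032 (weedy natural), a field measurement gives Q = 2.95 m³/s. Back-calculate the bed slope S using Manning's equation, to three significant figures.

A = (b + z·y)·y = (2.17 + 0.8×0.62)×0.62 = 1.653 m²
P = b + 2y√(1+z²) = 2.17 + 2×0.62×√(1+0.8²) = 3.758 m
R = A/P = 1.653/3.758 = 0.4398 m
S = (Q·n / (1·A·R^(2/3)))² = (2.95×0.032 / (1×1.653×0.5784))² = 0.009751

0.00975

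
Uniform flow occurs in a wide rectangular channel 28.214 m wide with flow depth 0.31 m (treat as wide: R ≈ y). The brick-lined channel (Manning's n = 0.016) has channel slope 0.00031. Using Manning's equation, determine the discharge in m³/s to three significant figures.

A = b·y = 28.214 × 0.31 = 8.746 m²
Wide channel: R ≈ y = 0.31 m
Q = (1/n)·A·R^(2/3)·S^(1/2) = (1/0.016) × 8.746 × 0.3100^(2/3) × 0.00031^(1/2) = 4.409 m³/s

4.41 m³/s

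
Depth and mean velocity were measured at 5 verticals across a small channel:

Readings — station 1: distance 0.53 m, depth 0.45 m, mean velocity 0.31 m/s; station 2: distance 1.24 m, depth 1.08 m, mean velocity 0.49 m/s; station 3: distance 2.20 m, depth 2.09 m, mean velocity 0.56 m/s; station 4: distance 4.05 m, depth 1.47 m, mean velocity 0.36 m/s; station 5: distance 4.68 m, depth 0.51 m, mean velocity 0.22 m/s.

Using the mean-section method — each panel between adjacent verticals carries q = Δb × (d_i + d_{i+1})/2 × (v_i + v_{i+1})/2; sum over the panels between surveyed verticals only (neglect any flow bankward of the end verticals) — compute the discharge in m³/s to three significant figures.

Panel 1-2: Δb = 0.71 m, d̄ = (0.45+1.08)/2 = 0.765, v̄ = (0.31+0.49)/2 = 0.4 → q = 0.71×0.765×0.4 = 0.2173 m³/s
Panel 2-3: Δb = 0.96 m, d̄ = (1.08+2.09)/2 = 1.585, v̄ = (0.49+0.56)/2 = 0.525 → q = 0.96×1.585×0.525 = 0.7988 m³/s
Panel 3-4: Δb = 1.85 m, d̄ = (2.09+1.47)/2 = 1.78, v̄ = (0.56+0.36)/2 = 0.46 → q = 1.85×1.78×0.46 = 1.515 m³/s
Panel 4-5: Δb = 0.63 m, d̄ = (1.47+0.51)/2 = 0.99, v̄ = (0.36+0.22)/2 = 0.29 → q = 0.63×0.99×0.29 = 0.1809 m³/s
Q = Σ q = 2.712 m³/s

2.71 m³/s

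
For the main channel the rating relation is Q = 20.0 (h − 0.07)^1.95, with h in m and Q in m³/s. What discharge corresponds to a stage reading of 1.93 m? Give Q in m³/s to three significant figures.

Q = 20.0 × (1.93 − 0.07)^1.95 = 20.0 × 1.86^1.95 = 67.08 m³/s

67.1 m³/s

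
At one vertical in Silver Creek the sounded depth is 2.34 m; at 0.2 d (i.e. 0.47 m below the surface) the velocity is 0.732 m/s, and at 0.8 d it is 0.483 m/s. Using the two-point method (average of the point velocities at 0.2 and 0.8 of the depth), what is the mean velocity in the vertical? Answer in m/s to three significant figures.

0.608 m/s

v̄ = (0.732 + 0.483) / 2 = 0.6075 m/s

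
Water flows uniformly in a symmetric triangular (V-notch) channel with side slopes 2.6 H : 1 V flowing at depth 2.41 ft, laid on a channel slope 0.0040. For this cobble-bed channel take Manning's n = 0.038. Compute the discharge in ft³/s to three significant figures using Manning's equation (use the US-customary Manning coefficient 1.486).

40.4 ft³/s

A = z·y² = 2.6×2.41² = 15.10 ft²
P = 2y√(1+z²) = 2×2.41×√(1+2.6²) = 13.43 ft
R = A/P = 15.10/13.43 = 1.125 ft
Q = (1.486/n)·A·R^(2/3)·S^(1/2) = (1.486/0.038) × 15.10 × 1.125^(2/3) × 0.0040^(1/2) = 40.39 ft³/s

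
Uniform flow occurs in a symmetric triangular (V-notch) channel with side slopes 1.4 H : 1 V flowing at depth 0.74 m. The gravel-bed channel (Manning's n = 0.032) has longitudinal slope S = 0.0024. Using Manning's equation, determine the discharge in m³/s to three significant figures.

A = z·y² = 1.4×0.74² = 0.7666 m²
P = 2y√(1+z²) = 2×0.74×√(1+1.4²) = 2.546 m
R = A/P = 0.7666/2.546 = 0.3011 m
Q = (1/n)·A·R^(2/3)·S^(1/2) = (1/0.032) × 0.7666 × 0.3011^(2/3) × 0.0024^(1/2) = 0.5272 m³/s

0.527 m³/s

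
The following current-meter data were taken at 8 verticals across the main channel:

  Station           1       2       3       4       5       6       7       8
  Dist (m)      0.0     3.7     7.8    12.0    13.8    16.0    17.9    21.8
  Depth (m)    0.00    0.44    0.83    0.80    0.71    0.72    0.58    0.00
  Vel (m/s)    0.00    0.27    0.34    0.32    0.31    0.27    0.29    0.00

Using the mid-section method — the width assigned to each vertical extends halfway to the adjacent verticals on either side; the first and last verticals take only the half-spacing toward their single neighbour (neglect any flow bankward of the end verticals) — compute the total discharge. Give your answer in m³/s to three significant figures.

w_2 = (7.8 − 0.0)/2 = 3.9 m; q_2 = 0.27 × 0.44 × 3.9 = 0.4633 m³/s
w_3 = (12.0 − 3.7)/2 = 4.15 m; q_3 = 0.34 × 0.83 × 4.15 = 1.171 m³/s
w_4 = (13.8 − 7.8)/2 = 3 m; q_4 = 0.32 × 0.80 × 3 = 0.7680 m³/s
w_5 = (16.0 − 12.0)/2 = 2 m; q_5 = 0.31 × 0.71 × 2 = 0.4402 m³/s
w_6 = (17.9 − 13.8)/2 = 2.05 m; q_6 = 0.27 × 0.72 × 2.05 = 0.3985 m³/s
w_7 = (21.8 − 16.0)/2 = 2.9 m; q_7 = 0.29 × 0.58 × 2.9 = 0.4878 m³/s
Stations 1, 8 contribute zero (depth or velocity is 0).
Q = Σ qᵢ = 3.729 m³/s

3.73 m³/s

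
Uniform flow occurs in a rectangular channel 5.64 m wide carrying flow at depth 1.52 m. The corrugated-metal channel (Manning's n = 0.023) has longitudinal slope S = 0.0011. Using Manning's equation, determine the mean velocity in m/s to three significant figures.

A = b·y = 5.64 × 1.52 = 8.573 m²
P = b + 2y = 5.64 + 2×1.52 = 8.680 m
R = A/P = 8.573/8.680 = 0.9876 m
Q = (1/n)·A·R^(2/3)·S^(1/2) = (1/0.023) × 8.573 × 0.9876^(2/3) × 0.0011^(1/2) = 12.26 m³/s
V = Q/A = 12.26/8.573 = 1.430 m/s

1.43 m/s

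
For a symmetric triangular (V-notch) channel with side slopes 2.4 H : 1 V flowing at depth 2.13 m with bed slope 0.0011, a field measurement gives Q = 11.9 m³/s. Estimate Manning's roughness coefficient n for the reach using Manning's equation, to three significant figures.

0.0300

A = z·y² = 2.4×2.13² = 10.89 m²
P = 2y√(1+z²) = 2×2.13×√(1+2.4²) = 11.08 m
R = A/P = 10.89/11.08 = 0.9831 m
n = (1/Q)·A·R^(2/3)·S^(1/2) = (1/11.9) × 10.89 × 0.9887 × 0.03317 = 0.03000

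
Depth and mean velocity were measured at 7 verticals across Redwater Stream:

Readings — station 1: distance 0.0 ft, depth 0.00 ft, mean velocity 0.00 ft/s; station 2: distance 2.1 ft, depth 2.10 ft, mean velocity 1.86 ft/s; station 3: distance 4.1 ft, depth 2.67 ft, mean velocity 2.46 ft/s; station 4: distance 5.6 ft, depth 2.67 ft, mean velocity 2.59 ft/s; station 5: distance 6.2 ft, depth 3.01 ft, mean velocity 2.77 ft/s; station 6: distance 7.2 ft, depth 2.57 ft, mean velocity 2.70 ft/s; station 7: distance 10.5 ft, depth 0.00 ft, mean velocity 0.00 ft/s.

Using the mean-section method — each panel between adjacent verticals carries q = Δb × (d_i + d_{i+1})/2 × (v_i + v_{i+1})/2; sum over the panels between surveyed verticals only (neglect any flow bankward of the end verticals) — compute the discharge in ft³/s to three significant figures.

40.4 ft³/s

Panel 1-2: Δb = 2.1 ft, d̄ = (0.00+2.10)/2 = 1.05, v̄ = (0.00+1.86)/2 = 0.93 → q = 2.1×1.05×0.93 = 2.051 ft³/s
Panel 2-3: Δb = 2 ft, d̄ = (2.10+2.67)/2 = 2.385, v̄ = (1.86+2.46)/2 = 2.16 → q = 2×2.385×2.16 = 10.30 ft³/s
Panel 3-4: Δb = 1.5 ft, d̄ = (2.67+2.67)/2 = 2.67, v̄ = (2.46+2.59)/2 = 2.525 → q = 1.5×2.67×2.525 = 10.11 ft³/s
Panel 4-5: Δb = 0.6 ft, d̄ = (2.67+3.01)/2 = 2.84, v̄ = (2.59+2.77)/2 = 2.68 → q = 0.6×2.84×2.68 = 4.567 ft³/s
Panel 5-6: Δb = 1 ft, d̄ = (3.01+2.57)/2 = 2.79, v̄ = (2.77+2.70)/2 = 2.735 → q = 1×2.79×2.735 = 7.631 ft³/s
Panel 6-7: Δb = 3.3 ft, d̄ = (2.57+0.00)/2 = 1.285, v̄ = (2.70+0.00)/2 = 1.35 → q = 3.3×1.285×1.35 = 5.725 ft³/s
Q = Σ q = 40.39 ft³/s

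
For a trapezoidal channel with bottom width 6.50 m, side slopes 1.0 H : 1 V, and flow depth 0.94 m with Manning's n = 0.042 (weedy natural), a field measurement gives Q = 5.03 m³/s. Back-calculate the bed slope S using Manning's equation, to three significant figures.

0.00131

A = (b + z·y)·y = (6.50 + 1.0×0.94)×0.94 = 6.994 m²
P = b + 2y√(1+z²) = 6.50 + 2×0.94×√(1+1.0²) = 9.159 m
R = A/P = 6.994/9.159 = 0.7636 m
S = (Q·n / (1·A·R^(2/3)))² = (5.03×0.042 / (1×6.994×0.8354))² = 0.001307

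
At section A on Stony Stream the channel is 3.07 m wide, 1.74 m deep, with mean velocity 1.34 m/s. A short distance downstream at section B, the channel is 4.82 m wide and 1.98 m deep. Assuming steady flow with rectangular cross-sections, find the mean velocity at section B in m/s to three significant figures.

Q = A₁V₁ = (3.07×1.74) × 1.34 = 7.158 m³/s
A₂ = 4.82 × 1.98 = 9.544 m²
V₂ = Q/A₂ = 7.158/9.544 = 0.7500 m/s

0.750 m/s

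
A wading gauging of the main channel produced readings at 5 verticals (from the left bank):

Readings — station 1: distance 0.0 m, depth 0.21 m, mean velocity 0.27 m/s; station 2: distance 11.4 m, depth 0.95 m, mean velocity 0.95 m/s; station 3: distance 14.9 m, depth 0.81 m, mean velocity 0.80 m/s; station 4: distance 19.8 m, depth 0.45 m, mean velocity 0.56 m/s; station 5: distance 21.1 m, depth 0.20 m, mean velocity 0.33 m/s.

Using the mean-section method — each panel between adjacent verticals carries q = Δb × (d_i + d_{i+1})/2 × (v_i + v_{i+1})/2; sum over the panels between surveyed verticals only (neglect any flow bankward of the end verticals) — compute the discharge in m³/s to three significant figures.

Panel 1-2: Δb = 11.4 m, d̄ = (0.21+0.95)/2 = 0.58, v̄ = (0.27+0.95)/2 = 0.61 → q = 11.4×0.58×0.61 = 4.033 m³/s
Panel 2-3: Δb = 3.5 m, d̄ = (0.95+0.81)/2 = 0.88, v̄ = (0.95+0.80)/2 = 0.875 → q = 3.5×0.88×0.875 = 2.695 m³/s
Panel 3-4: Δb = 4.9 m, d̄ = (0.81+0.45)/2 = 0.63, v̄ = (0.80+0.56)/2 = 0.68 → q = 4.9×0.63×0.68 = 2.099 m³/s
Panel 4-5: Δb = 1.3 m, d̄ = (0.45+0.20)/2 = 0.325, v̄ = (0.56+0.33)/2 = 0.445 → q = 1.3×0.325×0.445 = 0.1880 m³/s
Q = Σ q = 9.015 m³/s

9.02 m³/s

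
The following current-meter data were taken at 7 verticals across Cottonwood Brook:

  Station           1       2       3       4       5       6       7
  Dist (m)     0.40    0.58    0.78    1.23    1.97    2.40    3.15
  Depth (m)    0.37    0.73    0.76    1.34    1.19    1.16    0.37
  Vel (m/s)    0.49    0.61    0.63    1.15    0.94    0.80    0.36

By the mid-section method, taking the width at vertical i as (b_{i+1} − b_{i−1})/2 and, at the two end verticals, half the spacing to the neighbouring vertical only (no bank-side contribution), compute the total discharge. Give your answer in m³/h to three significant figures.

w_1 = (0.58 − 0.40)/2 = 0.09 m; q_1 = 0.49 × 0.37 × 0.09 = 0.01632 m³/s
w_2 = (0.78 − 0.40)/2 = 0.19 m; q_2 = 0.61 × 0.73 × 0.19 = 0.08461 m³/s
w_3 = (1.23 − 0.58)/2 = 0.325 m; q_3 = 0.63 × 0.76 × 0.325 = 0.1556 m³/s
w_4 = (1.97 − 0.78)/2 = 0.595 m; q_4 = 1.15 × 1.34 × 0.595 = 0.9169 m³/s
w_5 = (2.40 − 1.23)/2 = 0.585 m; q_5 = 0.94 × 1.19 × 0.585 = 0.6544 m³/s
w_6 = (3.15 − 1.97)/2 = 0.59 m; q_6 = 0.80 × 1.16 × 0.59 = 0.5475 m³/s
w_7 = (3.15 − 2.40)/2 = 0.375 m; q_7 = 0.36 × 0.37 × 0.375 = 0.04995 m³/s
Q = Σ qᵢ = 2.425 m³/s
= 2.425 × 3600 = 8731 m³/h

8730 m³/h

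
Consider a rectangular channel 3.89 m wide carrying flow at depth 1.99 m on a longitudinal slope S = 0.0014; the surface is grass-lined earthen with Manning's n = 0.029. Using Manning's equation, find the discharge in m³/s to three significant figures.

9.88 m³/s

A = b·y = 3.89 × 1.99 = 7.741 m²
P = b + 2y = 3.89 + 2×1.99 = 7.870 m
R = A/P = 7.741/7.870 = 0.9836 m
Q = (1/n)·A·R^(2/3)·S^(1/2) = (1/0.029) × 7.741 × 0.9836^(2/3) × 0.0014^(1/2) = 9.878 m³/s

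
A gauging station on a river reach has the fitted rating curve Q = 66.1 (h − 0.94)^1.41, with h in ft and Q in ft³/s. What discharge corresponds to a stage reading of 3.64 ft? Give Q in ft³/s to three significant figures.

268 ft³/s

Q = 66.1 × (3.64 − 0.94)^1.41 = 66.1 × 2.7^1.41 = 268.2 ft³/s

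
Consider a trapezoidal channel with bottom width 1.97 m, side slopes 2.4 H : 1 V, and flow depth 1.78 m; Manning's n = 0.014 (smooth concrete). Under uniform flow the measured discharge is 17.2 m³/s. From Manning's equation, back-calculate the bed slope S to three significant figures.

A = (b + z·y)·y = (1.97 + 2.4×1.78)×1.78 = 11.11 m²
P = b + 2y√(1+z²) = 1.97 + 2×1.78×√(1+2.4²) = 11.23 m
R = A/P = 11.11/11.23 = 0.9897 m
S = (Q·n / (1·A·R^(2/3)))² = (17.2×0.014 / (1×11.11×0.9931))² = 0.0004762

0.000476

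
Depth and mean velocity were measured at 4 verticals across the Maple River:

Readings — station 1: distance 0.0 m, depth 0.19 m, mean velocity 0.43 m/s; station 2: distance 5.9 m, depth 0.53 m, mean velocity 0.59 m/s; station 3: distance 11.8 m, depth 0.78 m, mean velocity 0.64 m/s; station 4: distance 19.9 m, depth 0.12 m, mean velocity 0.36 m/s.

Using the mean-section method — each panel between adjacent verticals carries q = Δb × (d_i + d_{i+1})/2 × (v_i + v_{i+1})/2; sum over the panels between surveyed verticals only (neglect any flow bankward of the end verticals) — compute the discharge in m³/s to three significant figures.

5.28 m³/s

Panel 1-2: Δb = 5.9 m, d̄ = (0.19+0.53)/2 = 0.36, v̄ = (0.43+0.59)/2 = 0.51 → q = 5.9×0.36×0.51 = 1.083 m³/s
Panel 2-3: Δb = 5.9 m, d̄ = (0.53+0.78)/2 = 0.655, v̄ = (0.59+0.64)/2 = 0.615 → q = 5.9×0.655×0.615 = 2.377 m³/s
Panel 3-4: Δb = 8.1 m, d̄ = (0.78+0.12)/2 = 0.45, v̄ = (0.64+0.36)/2 = 0.5 → q = 8.1×0.45×0.5 = 1.823 m³/s
Q = Σ q = 5.282 m³/s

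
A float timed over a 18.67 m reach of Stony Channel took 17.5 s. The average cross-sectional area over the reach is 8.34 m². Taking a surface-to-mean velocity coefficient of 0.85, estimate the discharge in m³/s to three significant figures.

v_surface = L / t̄ = 18.67 / 17.5 = 1.067 m/s
v_mean = 0.85 × 1.067 = 0.9068 m/s
Q = A × v_mean = 8.34 × 0.9068 = 7.563 m³/s

7.56 m³/s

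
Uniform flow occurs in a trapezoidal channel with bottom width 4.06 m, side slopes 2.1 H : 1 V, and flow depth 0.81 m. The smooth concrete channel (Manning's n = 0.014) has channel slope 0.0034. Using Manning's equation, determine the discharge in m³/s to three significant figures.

A = (b + z·y)·y = (4.06 + 2.1×0.81)×0.81 = 4.666 m²
P = b + 2y√(1+z²) = 4.06 + 2×0.81×√(1+2.1²) = 7.828 m
R = A/P = 4.666/7.828 = 0.5961 m
Q = (1/n)·A·R^(2/3)·S^(1/2) = (1/0.014) × 4.666 × 0.5961^(2/3) × 0.0034^(1/2) = 13.77 m³/s

13.8 m³/s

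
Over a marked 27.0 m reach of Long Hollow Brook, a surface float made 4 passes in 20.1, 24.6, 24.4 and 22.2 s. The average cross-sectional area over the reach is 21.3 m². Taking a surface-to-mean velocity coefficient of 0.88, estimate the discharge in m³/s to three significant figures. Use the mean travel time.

t̄ = (20.1 + 24.6 + 24.4 + 22.2) / 4 = 22.825 s
v_surface = L / t̄ = 27.0 / 22.825 = 1.183 m/s
v_mean = 0.88 × 1.183 = 1.041 m/s
Q = A × v_mean = 21.3 × 1.041 = 22.17 m³/s

22.2 m³/s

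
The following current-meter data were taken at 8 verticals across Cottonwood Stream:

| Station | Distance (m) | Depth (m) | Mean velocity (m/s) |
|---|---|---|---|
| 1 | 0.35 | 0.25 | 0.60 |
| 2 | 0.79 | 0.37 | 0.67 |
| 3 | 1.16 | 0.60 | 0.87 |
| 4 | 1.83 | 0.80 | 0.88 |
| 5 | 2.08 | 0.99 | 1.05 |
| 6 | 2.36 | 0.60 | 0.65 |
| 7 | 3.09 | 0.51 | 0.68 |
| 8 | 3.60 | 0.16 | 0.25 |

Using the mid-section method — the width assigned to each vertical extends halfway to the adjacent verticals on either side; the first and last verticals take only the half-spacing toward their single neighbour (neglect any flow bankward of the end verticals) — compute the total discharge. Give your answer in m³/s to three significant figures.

1.43 m³/s

w_1 = (0.79 − 0.35)/2 = 0.22 m; q_1 = 0.60 × 0.25 × 0.22 = 0.03300 m³/s
w_2 = (1.16 − 0.35)/2 = 0.405 m; q_2 = 0.67 × 0.37 × 0.405 = 0.1004 m³/s
w_3 = (1.83 − 0.79)/2 = 0.52 m; q_3 = 0.87 × 0.60 × 0.52 = 0.2714 m³/s
w_4 = (2.08 − 1.16)/2 = 0.46 m; q_4 = 0.88 × 0.80 × 0.46 = 0.3238 m³/s
w_5 = (2.36 − 1.83)/2 = 0.265 m; q_5 = 1.05 × 0.99 × 0.265 = 0.2755 m³/s
w_6 = (3.09 − 2.08)/2 = 0.505 m; q_6 = 0.65 × 0.60 × 0.505 = 0.1970 m³/s
w_7 = (3.60 − 2.36)/2 = 0.62 m; q_7 = 0.68 × 0.51 × 0.62 = 0.2150 m³/s
w_8 = (3.60 − 3.09)/2 = 0.255 m; q_8 = 0.25 × 0.16 × 0.255 = 0.01020 m³/s
Q = Σ qᵢ = 1.426 m³/s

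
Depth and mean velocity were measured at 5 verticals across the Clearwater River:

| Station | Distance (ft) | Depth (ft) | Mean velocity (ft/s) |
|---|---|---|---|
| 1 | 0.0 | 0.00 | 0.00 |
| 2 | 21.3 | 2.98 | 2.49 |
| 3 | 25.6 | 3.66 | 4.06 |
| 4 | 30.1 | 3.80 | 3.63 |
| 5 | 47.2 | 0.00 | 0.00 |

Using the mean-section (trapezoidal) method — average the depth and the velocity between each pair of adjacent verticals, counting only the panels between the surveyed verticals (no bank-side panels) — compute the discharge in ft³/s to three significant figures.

210 ft³/s

Panel 1-2: Δb = 21.3 ft, d̄ = (0.00+2.98)/2 = 1.49, v̄ = (0.00+2.49)/2 = 1.245 → q = 21.3×1.49×1.245 = 39.51 ft³/s
Panel 2-3: Δb = 4.3 ft, d̄ = (2.98+3.66)/2 = 3.32, v̄ = (2.49+4.06)/2 = 3.275 → q = 4.3×3.32×3.275 = 46.75 ft³/s
Panel 3-4: Δb = 4.5 ft, d̄ = (3.66+3.80)/2 = 3.73, v̄ = (4.06+3.63)/2 = 3.845 → q = 4.5×3.73×3.845 = 64.54 ft³/s
Panel 4-5: Δb = 17.1 ft, d̄ = (3.80+0.00)/2 = 1.9, v̄ = (3.63+0.00)/2 = 1.815 → q = 17.1×1.9×1.815 = 58.97 ft³/s
Q = Σ q = 209.8 ft³/s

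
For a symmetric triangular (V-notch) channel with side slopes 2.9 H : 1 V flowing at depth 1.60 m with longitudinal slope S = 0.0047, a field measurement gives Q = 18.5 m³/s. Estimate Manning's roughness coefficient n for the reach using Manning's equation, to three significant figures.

A = z·y² = 2.9×1.60² = 7.424 m²
P = 2y√(1+z²) = 2×1.60×√(1+2.9²) = 9.816 m
R = A/P = 7.424/9.816 = 0.7563 m
n = (1/Q)·A·R^(2/3)·S^(1/2) = (1/18.5) × 7.424 × 0.8301 × 0.06856 = 0.02284

0.0228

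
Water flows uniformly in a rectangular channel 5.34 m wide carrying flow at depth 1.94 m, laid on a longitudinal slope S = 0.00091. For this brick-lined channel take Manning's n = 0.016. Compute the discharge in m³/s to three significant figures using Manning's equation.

A = b·y = 5.34 × 1.94 = 10.36 m²
P = b + 2y = 5.34 + 2×1.94 = 9.220 m
R = A/P = 10.36/9.220 = 1.124 m
Q = (1/n)·A·R^(2/3)·S^(1/2) = (1/0.016) × 10.36 × 1.124^(2/3) × 0.00091^(1/2) = 21.11 m³/s

21.1 m³/s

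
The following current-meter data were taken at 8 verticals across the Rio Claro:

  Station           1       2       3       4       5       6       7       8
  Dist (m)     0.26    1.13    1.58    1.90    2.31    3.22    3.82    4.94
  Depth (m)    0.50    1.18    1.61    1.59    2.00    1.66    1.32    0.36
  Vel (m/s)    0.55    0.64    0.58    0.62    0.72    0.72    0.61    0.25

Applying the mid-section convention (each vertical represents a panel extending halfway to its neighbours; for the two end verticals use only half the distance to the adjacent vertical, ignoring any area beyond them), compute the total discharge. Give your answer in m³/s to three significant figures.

w_1 = (1.13 − 0.26)/2 = 0.435 m; q_1 = 0.55 × 0.50 × 0.435 = 0.1196 m³/s
w_2 = (1.58 − 0.26)/2 = 0.66 m; q_2 = 0.64 × 1.18 × 0.66 = 0.4984 m³/s
w_3 = (1.90 − 1.13)/2 = 0.385 m; q_3 = 0.58 × 1.61 × 0.385 = 0.3595 m³/s
w_4 = (2.31 − 1.58)/2 = 0.365 m; q_4 = 0.62 × 1.59 × 0.365 = 0.3598 m³/s
w_5 = (3.22 − 1.90)/2 = 0.66 m; q_5 = 0.72 × 2.00 × 0.66 = 0.9504 m³/s
w_6 = (3.82 − 2.31)/2 = 0.755 m; q_6 = 0.72 × 1.66 × 0.755 = 0.9024 m³/s
w_7 = (4.94 − 3.22)/2 = 0.86 m; q_7 = 0.61 × 1.32 × 0.86 = 0.6925 m³/s
w_8 = (4.94 − 3.82)/2 = 0.56 m; q_8 = 0.25 × 0.36 × 0.56 = 0.05040 m³/s
Q = Σ qᵢ = 3.933 m³/s

3.93 m³/s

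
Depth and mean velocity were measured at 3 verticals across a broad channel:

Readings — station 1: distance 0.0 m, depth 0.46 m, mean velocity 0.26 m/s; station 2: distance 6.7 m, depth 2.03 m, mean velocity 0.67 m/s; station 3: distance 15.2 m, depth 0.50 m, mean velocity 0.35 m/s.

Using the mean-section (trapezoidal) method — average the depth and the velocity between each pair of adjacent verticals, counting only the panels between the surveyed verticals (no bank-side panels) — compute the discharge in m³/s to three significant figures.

Panel 1-2: Δb = 6.7 m, d̄ = (0.46+2.03)/2 = 1.245, v̄ = (0.26+0.67)/2 = 0.465 → q = 6.7×1.245×0.465 = 3.879 m³/s
Panel 2-3: Δb = 8.5 m, d̄ = (2.03+0.50)/2 = 1.265, v̄ = (0.67+0.35)/2 = 0.51 → q = 8.5×1.265×0.51 = 5.484 m³/s
Q = Σ q = 9.363 m³/s

9.36 m³/s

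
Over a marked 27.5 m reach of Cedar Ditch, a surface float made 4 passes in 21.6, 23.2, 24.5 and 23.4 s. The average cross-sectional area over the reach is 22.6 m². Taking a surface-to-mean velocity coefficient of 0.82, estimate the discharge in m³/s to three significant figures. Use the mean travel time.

22.0 m³/s

t̄ = (21.6 + 23.2 + 24.5 + 23.4) / 4 = 23.175 s
v_surface = L / t̄ = 27.5 / 23.175 = 1.187 m/s
v_mean = 0.82 × 1.187 = 0.9730 m/s
Q = A × v_mean = 22.6 × 0.9730 = 21.99 m³/s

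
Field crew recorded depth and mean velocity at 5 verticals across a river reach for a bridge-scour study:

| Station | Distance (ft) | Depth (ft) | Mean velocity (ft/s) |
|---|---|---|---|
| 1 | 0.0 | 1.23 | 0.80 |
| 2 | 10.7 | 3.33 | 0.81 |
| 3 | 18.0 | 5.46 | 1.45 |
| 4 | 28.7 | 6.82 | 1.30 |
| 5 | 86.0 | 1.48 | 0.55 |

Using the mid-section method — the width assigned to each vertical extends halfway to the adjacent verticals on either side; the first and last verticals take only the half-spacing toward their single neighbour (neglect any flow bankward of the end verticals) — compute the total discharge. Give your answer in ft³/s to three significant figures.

426 ft³/s

w_1 = (10.7 − 0.0)/2 = 5.35 ft; q_1 = 0.80 × 1.23 × 5.35 = 5.264 ft³/s
w_2 = (18.0 − 0.0)/2 = 9 ft; q_2 = 0.81 × 3.33 × 9 = 24.28 ft³/s
w_3 = (28.7 − 10.7)/2 = 9 ft; q_3 = 1.45 × 5.46 × 9 = 71.25 ft³/s
w_4 = (86.0 − 18.0)/2 = 34 ft; q_4 = 1.30 × 6.82 × 34 = 301.4 ft³/s
w_5 = (86.0 − 28.7)/2 = 28.65 ft; q_5 = 0.55 × 1.48 × 28.65 = 23.32 ft³/s
Q = Σ qᵢ = 425.6 ft³/s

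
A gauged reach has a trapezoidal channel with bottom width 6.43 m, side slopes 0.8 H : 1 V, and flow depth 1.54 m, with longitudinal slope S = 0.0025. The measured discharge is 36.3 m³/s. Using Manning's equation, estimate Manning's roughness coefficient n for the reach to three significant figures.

A = (b + z·y)·y = (6.43 + 0.8×1.54)×1.54 = 11.80 m²
P = b + 2y√(1+z²) = 6.43 + 2×1.54×√(1+0.8²) = 10.37 m
R = A/P = 11.80/10.37 = 1.137 m
n = (1/Q)·A·R^(2/3)·S^(1/2) = (1/36.3) × 11.80 × 1.090 × 0.05000 = 0.01771

0.0177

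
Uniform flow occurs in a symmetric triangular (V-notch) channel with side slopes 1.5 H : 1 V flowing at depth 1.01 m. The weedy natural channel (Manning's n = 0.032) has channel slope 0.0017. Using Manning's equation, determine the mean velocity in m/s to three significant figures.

0.723 m/s

A = z·y² = 1.5×1.01² = 1.530 m²
P = 2y√(1+z²) = 2×1.01×√(1+1.5²) = 3.642 m
R = A/P = 1.530/3.642 = 0.4202 m
Q = (1/n)·A·R^(2/3)·S^(1/2) = (1/0.032) × 1.530 × 0.4202^(2/3) × 0.0017^(1/2) = 1.106 m³/s
V = Q/A = 1.106/1.530 = 0.7228 m/s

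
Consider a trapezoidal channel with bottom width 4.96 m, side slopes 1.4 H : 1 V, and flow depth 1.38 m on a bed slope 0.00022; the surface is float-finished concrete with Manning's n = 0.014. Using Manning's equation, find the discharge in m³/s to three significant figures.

9.94 m³/s

A = (b + z·y)·y = (4.96 + 1.4×1.38)×1.38 = 9.511 m²
P = b + 2y√(1+z²) = 4.96 + 2×1.38×√(1+1.4²) = 9.708 m
R = A/P = 9.511/9.708 = 0.9797 m
Q = (1/n)·A·R^(2/3)·S^(1/2) = (1/0.014) × 9.511 × 0.9797^(2/3) × 0.00022^(1/2) = 9.939 m³/s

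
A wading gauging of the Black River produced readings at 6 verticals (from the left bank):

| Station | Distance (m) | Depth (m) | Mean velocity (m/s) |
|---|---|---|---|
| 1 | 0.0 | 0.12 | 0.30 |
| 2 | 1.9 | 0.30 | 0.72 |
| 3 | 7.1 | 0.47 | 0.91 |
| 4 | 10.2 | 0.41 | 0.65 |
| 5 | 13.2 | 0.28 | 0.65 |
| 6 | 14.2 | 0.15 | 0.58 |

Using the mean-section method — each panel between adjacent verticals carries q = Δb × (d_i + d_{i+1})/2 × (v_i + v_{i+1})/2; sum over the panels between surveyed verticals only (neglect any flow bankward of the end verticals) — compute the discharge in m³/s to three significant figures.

Panel 1-2: Δb = 1.9 m, d̄ = (0.12+0.30)/2 = 0.21, v̄ = (0.30+0.72)/2 = 0.51 → q = 1.9×0.21×0.51 = 0.2035 m³/s
Panel 2-3: Δb = 5.2 m, d̄ = (0.30+0.47)/2 = 0.385, v̄ = (0.72+0.91)/2 = 0.815 → q = 5.2×0.385×0.815 = 1.632 m³/s
Panel 3-4: Δb = 3.1 m, d̄ = (0.47+0.41)/2 = 0.44, v̄ = (0.91+0.65)/2 = 0.78 → q = 3.1×0.44×0.78 = 1.064 m³/s
Panel 4-5: Δb = 3 m, d̄ = (0.41+0.28)/2 = 0.345, v̄ = (0.65+0.65)/2 = 0.65 → q = 3×0.345×0.65 = 0.6728 m³/s
Panel 5-6: Δb = 1 m, d̄ = (0.28+0.15)/2 = 0.215, v̄ = (0.65+0.58)/2 = 0.615 → q = 1×0.215×0.615 = 0.1322 m³/s
Q = Σ q = 3.704 m³/s

3.70 m³/s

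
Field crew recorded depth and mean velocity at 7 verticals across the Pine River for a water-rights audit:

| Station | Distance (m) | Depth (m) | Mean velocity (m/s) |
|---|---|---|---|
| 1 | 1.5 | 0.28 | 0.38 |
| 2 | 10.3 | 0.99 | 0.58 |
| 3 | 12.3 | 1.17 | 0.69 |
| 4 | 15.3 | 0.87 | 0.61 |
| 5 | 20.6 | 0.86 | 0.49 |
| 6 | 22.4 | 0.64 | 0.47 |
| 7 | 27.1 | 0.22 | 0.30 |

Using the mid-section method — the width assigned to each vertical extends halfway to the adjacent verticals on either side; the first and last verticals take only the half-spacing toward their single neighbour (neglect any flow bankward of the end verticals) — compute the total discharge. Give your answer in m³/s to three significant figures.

w_1 = (10.3 − 1.5)/2 = 4.4 m; q_1 = 0.38 × 0.28 × 4.4 = 0.4682 m³/s
w_2 = (12.3 − 1.5)/2 = 5.4 m; q_2 = 0.58 × 0.99 × 5.4 = 3.101 m³/s
w_3 = (15.3 − 10.3)/2 = 2.5 m; q_3 = 0.69 × 1.17 × 2.5 = 2.018 m³/s
w_4 = (20.6 − 12.3)/2 = 4.15 m; q_4 = 0.61 × 0.87 × 4.15 = 2.202 m³/s
w_5 = (22.4 − 15.3)/2 = 3.55 m; q_5 = 0.49 × 0.86 × 3.55 = 1.496 m³/s
w_6 = (27.1 − 20.6)/2 = 3.25 m; q_6 = 0.47 × 0.64 × 3.25 = 0.9776 m³/s
w_7 = (27.1 − 22.4)/2 = 2.35 m; q_7 = 0.30 × 0.22 × 2.35 = 0.1551 m³/s
Q = Σ qᵢ = 10.42 m³/s

10.4 m³/s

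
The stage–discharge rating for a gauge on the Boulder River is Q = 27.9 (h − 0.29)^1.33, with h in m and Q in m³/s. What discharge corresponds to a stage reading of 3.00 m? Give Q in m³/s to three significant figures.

105 m³/s

Q = 27.9 × (3.00 − 0.29)^1.33 = 27.9 × 2.71^1.33 = 105.1 m³/s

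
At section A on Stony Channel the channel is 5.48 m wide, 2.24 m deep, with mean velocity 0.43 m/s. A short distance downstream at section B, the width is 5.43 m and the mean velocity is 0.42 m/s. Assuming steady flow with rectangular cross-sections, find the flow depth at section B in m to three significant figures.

2.31 m

Q = A₁V₁ = (5.48×2.24) × 0.43 = 5.278 m³/s
d₂ = Q/(b₂ V₂) = 5.278/(5.43×0.42) = 2.314 m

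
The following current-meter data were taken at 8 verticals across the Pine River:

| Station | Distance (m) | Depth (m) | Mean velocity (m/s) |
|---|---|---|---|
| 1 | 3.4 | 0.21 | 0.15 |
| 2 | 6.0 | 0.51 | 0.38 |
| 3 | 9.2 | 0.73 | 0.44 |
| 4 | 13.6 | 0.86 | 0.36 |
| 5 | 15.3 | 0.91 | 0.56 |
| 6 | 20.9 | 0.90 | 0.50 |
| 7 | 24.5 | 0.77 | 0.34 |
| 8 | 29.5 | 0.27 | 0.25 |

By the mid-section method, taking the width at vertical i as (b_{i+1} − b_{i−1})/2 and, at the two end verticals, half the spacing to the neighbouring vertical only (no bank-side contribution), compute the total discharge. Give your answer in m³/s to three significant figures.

7.99 m³/s

w_1 = (6.0 − 3.4)/2 = 1.3 m; q_1 = 0.15 × 0.21 × 1.3 = 0.04095 m³/s
w_2 = (9.2 − 3.4)/2 = 2.9 m; q_2 = 0.38 × 0.51 × 2.9 = 0.5620 m³/s
w_3 = (13.6 − 6.0)/2 = 3.8 m; q_3 = 0.44 × 0.73 × 3.8 = 1.221 m³/s
w_4 = (15.3 − 9.2)/2 = 3.05 m; q_4 = 0.36 × 0.86 × 3.05 = 0.9443 m³/s
w_5 = (20.9 − 13.6)/2 = 3.65 m; q_5 = 0.56 × 0.91 × 3.65 = 1.860 m³/s
w_6 = (24.5 − 15.3)/2 = 4.6 m; q_6 = 0.50 × 0.90 × 4.6 = 2.070 m³/s
w_7 = (29.5 − 20.9)/2 = 4.3 m; q_7 = 0.34 × 0.77 × 4.3 = 1.126 m³/s
w_8 = (29.5 − 24.5)/2 = 2.5 m; q_8 = 0.25 × 0.27 × 2.5 = 0.1688 m³/s
Q = Σ qᵢ = 7.992 m³/s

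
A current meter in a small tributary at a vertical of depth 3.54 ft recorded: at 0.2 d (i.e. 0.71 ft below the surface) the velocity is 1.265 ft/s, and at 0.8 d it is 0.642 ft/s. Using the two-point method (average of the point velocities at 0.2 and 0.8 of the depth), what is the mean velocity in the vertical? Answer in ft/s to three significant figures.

v̄ = (1.265 + 0.642) / 2 = 0.9535 ft/s

0.954 ft/s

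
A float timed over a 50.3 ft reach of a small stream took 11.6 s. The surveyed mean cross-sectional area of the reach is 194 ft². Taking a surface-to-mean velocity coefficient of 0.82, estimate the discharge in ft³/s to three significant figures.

690 ft³/s

v_surface = L / t̄ = 50.3 / 11.6 = 4.336 ft/s
v_mean = 0.82 × 4.336 = 3.556 ft/s
Q = A × v_mean = 194 × 3.556 = 689.8 ft³/s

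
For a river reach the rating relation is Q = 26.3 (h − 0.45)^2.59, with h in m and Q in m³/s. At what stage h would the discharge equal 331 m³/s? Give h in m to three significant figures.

3.11 m

h − h₀ = (Q/C)^(1/b) = (331/26.3)^(1/2.59) = 2.659 m
h = 0.45 + 2.659 = 3.109 m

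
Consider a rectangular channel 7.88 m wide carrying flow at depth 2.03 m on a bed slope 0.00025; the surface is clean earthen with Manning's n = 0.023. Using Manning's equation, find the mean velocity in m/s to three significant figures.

A = b·y = 7.88 × 2.03 = 16.00 m²
P = b + 2y = 7.88 + 2×2.03 = 11.94 m
R = A/P = 16.00/11.94 = 1.340 m
Q = (1/n)·A·R^(2/3)·S^(1/2) = (1/0.023) × 16.00 × 1.340^(2/3) × 0.00025^(1/2) = 13.36 m³/s
V = Q/A = 13.36/16.00 = 0.8355 m/s

0.835 m/s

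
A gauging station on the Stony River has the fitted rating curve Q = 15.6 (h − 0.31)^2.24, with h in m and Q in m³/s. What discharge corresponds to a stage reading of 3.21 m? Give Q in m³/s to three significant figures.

Q = 15.6 × (3.21 − 0.31)^2.24 = 15.6 × 2.9^2.24 = 169.4 m³/s

169 m³/s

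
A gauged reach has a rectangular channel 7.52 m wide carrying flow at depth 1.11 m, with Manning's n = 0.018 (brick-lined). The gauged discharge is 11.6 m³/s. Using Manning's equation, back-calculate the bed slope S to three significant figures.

0.000769

A = b·y = 7.52 × 1.11 = 8.347 m²
P = b + 2y = 7.52 + 2×1.11 = 9.740 m
R = A/P = 8.347/9.740 = 0.8570 m
S = (Q·n / (1·A·R^(2/3)))² = (11.6×0.018 / (1×8.347×0.9022))² = 0.0007687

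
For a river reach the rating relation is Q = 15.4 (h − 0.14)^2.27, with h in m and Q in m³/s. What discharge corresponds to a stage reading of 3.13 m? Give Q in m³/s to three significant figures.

Q = 15.4 × (3.13 − 0.14)^2.27 = 15.4 × 2.99^2.27 = 185.1 m³/s

185 m³/s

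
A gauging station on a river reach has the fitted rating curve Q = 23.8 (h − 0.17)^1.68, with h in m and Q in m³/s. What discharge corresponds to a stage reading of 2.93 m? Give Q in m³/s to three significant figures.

131 m³/s

Q = 23.8 × (2.93 − 0.17)^1.68 = 23.8 × 2.76^1.68 = 131.0 m³/s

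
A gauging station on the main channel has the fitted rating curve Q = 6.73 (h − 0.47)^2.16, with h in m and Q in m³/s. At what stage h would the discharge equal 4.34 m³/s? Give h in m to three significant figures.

h − h₀ = (Q/C)^(1/b) = (4.34/6.73)^(1/2.16) = 0.8162 m
h = 0.47 + 0.8162 = 1.286 m

1.29 m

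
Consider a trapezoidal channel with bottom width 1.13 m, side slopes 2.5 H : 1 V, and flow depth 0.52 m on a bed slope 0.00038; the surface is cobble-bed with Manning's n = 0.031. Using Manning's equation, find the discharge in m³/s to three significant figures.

A = (b + z·y)·y = (1.13 + 2.5×0.52)×0.52 = 1.264 m²
P = b + 2y√(1+z²) = 1.13 + 2×0.52×√(1+2.5²) = 3.930 m
R = A/P = 1.264/3.930 = 0.3215 m
Q = (1/n)·A·R^(2/3)·S^(1/2) = (1/0.031) × 1.264 × 0.3215^(2/3) × 0.00038^(1/2) = 0.3729 m³/s

0.373 m³/s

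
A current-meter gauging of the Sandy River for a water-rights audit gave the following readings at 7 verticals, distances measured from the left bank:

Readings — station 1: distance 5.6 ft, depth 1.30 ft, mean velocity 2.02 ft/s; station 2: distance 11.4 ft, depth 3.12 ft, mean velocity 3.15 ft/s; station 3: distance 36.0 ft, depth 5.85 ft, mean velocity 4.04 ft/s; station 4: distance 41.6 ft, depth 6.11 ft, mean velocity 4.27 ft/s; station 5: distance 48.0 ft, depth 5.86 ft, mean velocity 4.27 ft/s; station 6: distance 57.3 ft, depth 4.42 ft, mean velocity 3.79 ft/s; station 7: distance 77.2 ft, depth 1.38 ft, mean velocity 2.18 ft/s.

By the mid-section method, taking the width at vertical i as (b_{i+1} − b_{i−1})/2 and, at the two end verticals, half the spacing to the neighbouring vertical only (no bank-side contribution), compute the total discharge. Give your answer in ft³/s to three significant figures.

1140 ft³/s

w_1 = (11.4 − 5.6)/2 = 2.9 ft; q_1 = 2.02 × 1.30 × 2.9 = 7.615 ft³/s
w_2 = (36.0 − 5.6)/2 = 15.2 ft; q_2 = 3.15 × 3.12 × 15.2 = 149.4 ft³/s
w_3 = (41.6 − 11.4)/2 = 15.1 ft; q_3 = 4.04 × 5.85 × 15.1 = 356.9 ft³/s
w_4 = (48.0 − 36.0)/2 = 6 ft; q_4 = 4.27 × 6.11 × 6 = 156.5 ft³/s
w_5 = (57.3 − 41.6)/2 = 7.85 ft; q_5 = 4.27 × 5.86 × 7.85 = 196.4 ft³/s
w_6 = (77.2 − 48.0)/2 = 14.6 ft; q_6 = 3.79 × 4.42 × 14.6 = 244.6 ft³/s
w_7 = (77.2 − 57.3)/2 = 9.95 ft; q_7 = 2.18 × 1.38 × 9.95 = 29.93 ft³/s
Q = Σ qᵢ = 1141 ft³/s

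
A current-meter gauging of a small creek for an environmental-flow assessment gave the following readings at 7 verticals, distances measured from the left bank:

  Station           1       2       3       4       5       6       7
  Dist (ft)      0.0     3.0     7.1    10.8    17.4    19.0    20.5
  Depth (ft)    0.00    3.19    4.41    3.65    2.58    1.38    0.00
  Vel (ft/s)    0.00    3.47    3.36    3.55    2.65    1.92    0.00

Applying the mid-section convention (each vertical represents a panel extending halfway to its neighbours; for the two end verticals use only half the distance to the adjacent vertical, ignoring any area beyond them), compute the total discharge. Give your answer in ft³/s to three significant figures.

196 ft³/s

w_2 = (7.1 − 0.0)/2 = 3.55 ft; q_2 = 3.47 × 3.19 × 3.55 = 39.30 ft³/s
w_3 = (10.8 − 3.0)/2 = 3.9 ft; q_3 = 3.36 × 4.41 × 3.9 = 57.79 ft³/s
w_4 = (17.4 − 7.1)/2 = 5.15 ft; q_4 = 3.55 × 3.65 × 5.15 = 66.73 ft³/s
w_5 = (19.0 − 10.8)/2 = 4.1 ft; q_5 = 2.65 × 2.58 × 4.1 = 28.03 ft³/s
w_6 = (20.5 − 17.4)/2 = 1.55 ft; q_6 = 1.92 × 1.38 × 1.55 = 4.107 ft³/s
Stations 1, 7 contribute zero (depth or velocity is 0).
Q = Σ qᵢ = 196.0 ft³/s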